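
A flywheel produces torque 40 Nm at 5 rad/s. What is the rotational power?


Given: tau = 40 Nm, omega = 5 rad/s
Using P = tau * omega
P = 40 * 5
P = 200 W

200 W


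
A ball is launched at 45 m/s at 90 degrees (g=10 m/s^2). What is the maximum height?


Given: v0 = 45 m/s, theta = 90 deg, g = 10 m/s^2
sin^2(90) = 1
Using H = v0^2 * sin^2(theta) / (2*g)
H = 45^2 * 1 / (2*10)
H = 2025 * 1 / 20
H = 2025 / 20
H = 405/4 m

405/4 m


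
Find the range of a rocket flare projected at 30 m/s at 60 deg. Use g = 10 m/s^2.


Given: v0 = 30 m/s, theta = 60 deg, g = 10 m/s^2
sin(2*60) = sin(120) = sqrt(3)/2
Using R = v0^2 * sin(2*theta) / g
R = 30^2 * (sqrt(3)/2) / 10
R = 900 * sqrt(3) / 20
R = 45*sqrt(3) m

45*sqrt(3) m


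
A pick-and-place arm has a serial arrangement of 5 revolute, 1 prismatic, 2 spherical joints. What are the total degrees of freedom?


Given: serial robot with 5 revolute, 1 prismatic, 2 spherical joints
DOF contribution per joint type: revolute=1, prismatic=1, spherical=3, fixed=0
DOF = 5*1 + 1*1 + 2*3
DOF = 12

12


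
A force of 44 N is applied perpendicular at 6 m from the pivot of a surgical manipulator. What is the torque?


Given: F = 44 N, r = 6 m, angle = 90 deg (perpendicular)
Using tau = F * r * sin(90)
sin(90) = 1
tau = 44 * 6 * 1
tau = 264 Nm

264 Nm


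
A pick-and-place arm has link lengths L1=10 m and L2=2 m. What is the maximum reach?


Given: L1 = 10 m, L2 = 2 m
For a 2-link planar arm, max reach = L1 + L2 (fully extended)
Max reach = 10 + 2
Max reach = 12 m

12 m


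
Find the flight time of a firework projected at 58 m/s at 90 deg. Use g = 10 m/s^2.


Given: v0 = 58 m/s, theta = 90 deg, g = 10 m/s^2
sin(90) = 1
Using T = 2*v0*sin(theta) / g
T = 2*58*1 / 10
T = 116 / 10
T = 58/5 s

58/5 s


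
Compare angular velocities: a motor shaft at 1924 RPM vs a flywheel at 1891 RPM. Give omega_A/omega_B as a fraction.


Given: RPM_A = 1924, RPM_B = 1891
omega = 2*pi*RPM/60, so omega_A/omega_B = RPM_A / RPM_B
omega_A/omega_B = 1924 / 1891
omega_A/omega_B = 1924/1891

1924/1891


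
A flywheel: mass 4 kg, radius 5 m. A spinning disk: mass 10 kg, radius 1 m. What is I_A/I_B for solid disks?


Given: M1=4 kg, R1=5 m, M2=10 kg, R2=1 m
For a disk: I = (1/2)*M*R^2, so I_A/I_B = (M1*R1^2)/(M2*R2^2)
M1*R1^2 = 4*25 = 100
M2*R2^2 = 10*1 = 10
I_A/I_B = 100/10 = 10

10


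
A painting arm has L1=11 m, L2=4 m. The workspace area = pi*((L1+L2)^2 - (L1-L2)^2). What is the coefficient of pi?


Given: L1 = 11, L2 = 4
(L1+L2)^2 = (15)^2 = 225
(L1-L2)^2 = (7)^2 = 49
Difference = 225 - 49 = 176
This equals 4*L1*L2 = 4*11*4 = 176
Workspace area = 176*pi

176


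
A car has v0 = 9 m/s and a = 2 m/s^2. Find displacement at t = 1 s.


Given: v0 = 9 m/s, a = 2 m/s^2, t = 1 s
Using s = v0*t + (1/2)*a*t^2
s = 9*1 + (1/2)*2*1^2
s = 9 + (1/2)*2
s = 9 + 1
s = 10

10 m


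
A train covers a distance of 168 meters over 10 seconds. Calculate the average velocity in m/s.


Given: distance d = 168 m, time t = 10 s
Using v = d / t
v = 168 / 10
v = 84/5 m/s

84/5 m/s


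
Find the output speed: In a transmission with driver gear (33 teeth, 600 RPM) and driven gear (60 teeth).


Given: N1 = 33 teeth, w1 = 600 RPM, N2 = 60 teeth
Using N1*w1 = N2*w2
w2 = N1*w1 / N2
w2 = 33*600 / 60
w2 = 19800 / 60
w2 = 330 RPM

330 RPM


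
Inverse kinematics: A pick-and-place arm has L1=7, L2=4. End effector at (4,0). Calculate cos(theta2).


Given: L1 = 7, L2 = 4, target (x, y) = (4, 0)
Using cos(theta2) = (x^2 + y^2 - L1^2 - L2^2) / (2*L1*L2)
x^2 + y^2 = 4^2 + 0 = 16
L1^2 + L2^2 = 49 + 16 = 65
Numerator = 16 - 65 = -49
Denominator = 2*7*4 = 56
cos(theta2) = -49/56 = -7/8

-7/8


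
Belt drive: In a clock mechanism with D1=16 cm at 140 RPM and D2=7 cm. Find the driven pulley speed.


Given: D1 = 16 cm, w1 = 140 RPM, D2 = 7 cm
Using D1*w1 = D2*w2
w2 = D1*w1 / D2
w2 = 16*140 / 7
w2 = 2240 / 7
w2 = 320 RPM

320 RPM


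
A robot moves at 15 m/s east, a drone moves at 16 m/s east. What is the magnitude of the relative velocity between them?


Given: v_A = 15 m/s east, v_B = 16 m/s east
Both move in the same direction; relative speed = |v_A - v_B|
|15 - 16| = |-1|
= 1 m/s

1 m/s


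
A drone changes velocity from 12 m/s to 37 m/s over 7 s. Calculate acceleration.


Given: initial velocity v0 = 12 m/s, final velocity v = 37 m/s, time t = 7 s
Using a = (v - v0) / t
a = (37 - 12) / 7
a = 25 / 7
a = 25/7 m/s^2

25/7 m/s^2


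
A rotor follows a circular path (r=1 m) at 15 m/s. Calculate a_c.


Given: v = 15 m/s, r = 1 m
Using a_c = v^2 / r
a_c = 15^2 / 1
a_c = 225 / 1
a_c = 225 m/s^2

225 m/s^2


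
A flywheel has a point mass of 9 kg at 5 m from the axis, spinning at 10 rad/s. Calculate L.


Given: m = 9 kg, r = 5 m, omega = 10 rad/s
For a point mass: I = m*r^2
I = 9*5^2 = 9*25 = 225
L = I*omega = 225*10
L = 2250 kg*m^2/s

2250 kg*m^2/s


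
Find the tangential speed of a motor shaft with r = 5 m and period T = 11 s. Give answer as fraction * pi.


Given: radius r = 5 m, period T = 11 s
Using v = 2*pi*r / T
v = 2*pi*5 / 11
v = 10*pi / 11
v = 10/11*pi m/s

10/11*pi m/s


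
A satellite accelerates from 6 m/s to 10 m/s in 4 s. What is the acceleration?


Given: initial velocity v0 = 6 m/s, final velocity v = 10 m/s, time t = 4 s
Using a = (v - v0) / t
a = (10 - 6) / 4
a = 4 / 4
a = 1 m/s^2

1 m/s^2


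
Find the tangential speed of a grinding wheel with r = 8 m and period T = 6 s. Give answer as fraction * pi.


Given: radius r = 8 m, period T = 6 s
Using v = 2*pi*r / T
v = 2*pi*8 / 6
v = 16*pi / 6
v = 8/3*pi m/s

8/3*pi m/s


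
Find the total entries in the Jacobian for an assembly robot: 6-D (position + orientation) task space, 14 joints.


Given: task space dimension = 6, joints = 14
Jacobian is a 6 x 14 matrix
Total entries = rows * columns
Total = 6 * 14
Total = 84

84


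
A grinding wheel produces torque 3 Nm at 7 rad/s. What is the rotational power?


Given: tau = 3 Nm, omega = 7 rad/s
Using P = tau * omega
P = 3 * 7
P = 21 W

21 W


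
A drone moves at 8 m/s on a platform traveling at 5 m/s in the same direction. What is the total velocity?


Given: object velocity = 8 m/s, platform velocity = 5 m/s (same direction)
Using classical velocity addition: v_total = v_object + v_platform
v_total = 8 + 5
v_total = 13 m/s

13 m/s


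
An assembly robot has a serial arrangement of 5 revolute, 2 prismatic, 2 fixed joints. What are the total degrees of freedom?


Given: serial robot with 5 revolute, 2 prismatic, 2 fixed joints
DOF contribution per joint type: revolute=1, prismatic=1, spherical=3, fixed=0
DOF = 5*1 + 2*1 + 2*0
DOF = 7

7


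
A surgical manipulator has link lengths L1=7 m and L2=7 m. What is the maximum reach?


Given: L1 = 7 m, L2 = 7 m
For a 2-link planar arm, max reach = L1 + L2 (fully extended)
Max reach = 7 + 7
Max reach = 14 m

14 m


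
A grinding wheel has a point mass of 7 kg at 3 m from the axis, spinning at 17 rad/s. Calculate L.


Given: m = 7 kg, r = 3 m, omega = 17 rad/s
For a point mass: I = m*r^2
I = 7*3^2 = 7*9 = 63
L = I*omega = 63*17
L = 1071 kg*m^2/s

1071 kg*m^2/s


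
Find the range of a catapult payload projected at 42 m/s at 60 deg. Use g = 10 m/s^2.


Given: v0 = 42 m/s, theta = 60 deg, g = 10 m/s^2
sin(2*60) = sin(120) = sqrt(3)/2
Using R = v0^2 * sin(2*theta) / g
R = 42^2 * (sqrt(3)/2) / 10
R = 1764 * sqrt(3) / 20
R = 441/5*sqrt(3) m

441/5*sqrt(3) m


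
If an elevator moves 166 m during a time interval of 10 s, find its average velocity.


Given: distance d = 166 m, time t = 10 s
Using v = d / t
v = 166 / 10
v = 83/5 m/s

83/5 m/s


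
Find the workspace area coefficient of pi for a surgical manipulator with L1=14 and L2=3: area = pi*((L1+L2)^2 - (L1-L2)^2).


Given: L1 = 14, L2 = 3
(L1+L2)^2 = (17)^2 = 289
(L1-L2)^2 = (11)^2 = 121
Difference = 289 - 121 = 168
This equals 4*L1*L2 = 4*14*3 = 168
Workspace area = 168*pi

168


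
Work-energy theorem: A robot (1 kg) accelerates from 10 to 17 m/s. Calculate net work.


Given: m = 1 kg, v0 = 10 m/s, v = 17 m/s
Using W = (1/2)*m*(v^2 - v0^2)
v^2 = 17^2 = 289
v0^2 = 10^2 = 100
v^2 - v0^2 = 289 - 100 = 189
W = (1/2)*1*189 = 189/2 J

189/2 J


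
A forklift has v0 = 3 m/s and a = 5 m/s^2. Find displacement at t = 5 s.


Given: v0 = 3 m/s, a = 5 m/s^2, t = 5 s
Using s = v0*t + (1/2)*a*t^2
s = 3*5 + (1/2)*5*5^2
s = 15 + (1/2)*125
s = 15 + 125/2
s = 155/2

155/2 m


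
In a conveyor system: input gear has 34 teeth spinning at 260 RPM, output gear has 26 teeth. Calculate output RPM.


Given: N1 = 34 teeth, w1 = 260 RPM, N2 = 26 teeth
Using N1*w1 = N2*w2
w2 = N1*w1 / N2
w2 = 34*260 / 26
w2 = 8840 / 26
w2 = 340 RPM

340 RPM


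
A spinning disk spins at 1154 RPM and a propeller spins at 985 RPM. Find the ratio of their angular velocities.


Given: RPM_A = 1154, RPM_B = 985
omega = 2*pi*RPM/60, so omega_A/omega_B = RPM_A / RPM_B
omega_A/omega_B = 1154 / 985
omega_A/omega_B = 1154/985

1154/985


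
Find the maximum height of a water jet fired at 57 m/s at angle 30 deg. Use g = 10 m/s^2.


Given: v0 = 57 m/s, theta = 30 deg, g = 10 m/s^2
sin^2(30) = 1/4
Using H = v0^2 * sin^2(theta) / (2*g)
H = 57^2 * 1/4 / (2*10)
H = 3249 * 1/4 / 20
H = 3249/4 / 20
H = 3249/80 m

3249/80 m


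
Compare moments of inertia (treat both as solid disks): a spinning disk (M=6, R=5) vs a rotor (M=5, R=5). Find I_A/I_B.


Given: M1=6 kg, R1=5 m, M2=5 kg, R2=5 m
For a disk: I = (1/2)*M*R^2, so I_A/I_B = (M1*R1^2)/(M2*R2^2)
M1*R1^2 = 6*25 = 150
M2*R2^2 = 5*25 = 125
I_A/I_B = 150/125 = 6/5

6/5


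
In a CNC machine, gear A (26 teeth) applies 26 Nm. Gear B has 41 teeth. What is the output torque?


Given: N1 = 26, N2 = 41, T1 = 26 Nm
Using T2/T1 = N2/N1
T2 = T1 * N2 / N1
T2 = 26 * 41 / 26
T2 = 1066 / 26
T2 = 41 Nm

41 Nm


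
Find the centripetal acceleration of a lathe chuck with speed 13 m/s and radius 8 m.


Given: v = 13 m/s, r = 8 m
Using a_c = v^2 / r
a_c = 13^2 / 8
a_c = 169 / 8
a_c = 169/8 m/s^2

169/8 m/s^2


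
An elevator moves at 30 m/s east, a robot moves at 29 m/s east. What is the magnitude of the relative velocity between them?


Given: v_A = 30 m/s east, v_B = 29 m/s east
Both move in the same direction; relative speed = |v_A - v_B|
|30 - 29| = |1|
= 1 m/s

1 m/s


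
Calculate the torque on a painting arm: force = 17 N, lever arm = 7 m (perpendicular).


Given: F = 17 N, r = 7 m, angle = 90 deg (perpendicular)
Using tau = F * r * sin(90)
sin(90) = 1
tau = 17 * 7 * 1
tau = 119 Nm

119 Nm


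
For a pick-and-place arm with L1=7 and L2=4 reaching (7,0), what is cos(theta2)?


Given: L1 = 7, L2 = 4, target (x, y) = (7, 0)
Using cos(theta2) = (x^2 + y^2 - L1^2 - L2^2) / (2*L1*L2)
x^2 + y^2 = 7^2 + 0 = 49
L1^2 + L2^2 = 49 + 16 = 65
Numerator = 49 - 65 = -16
Denominator = 2*7*4 = 56
cos(theta2) = -16/56 = -2/7

-2/7


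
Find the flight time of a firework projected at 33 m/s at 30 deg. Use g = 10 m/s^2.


Given: v0 = 33 m/s, theta = 30 deg, g = 10 m/s^2
sin(30) = 1/2
Using T = 2*v0*sin(theta) / g
T = 2*33*1/2 / 10
T = 33 / 10
T = 33/10 s

33/10 s


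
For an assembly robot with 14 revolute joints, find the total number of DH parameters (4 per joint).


Given: 14 joints, 4 DH parameters per joint (d, theta, a, alpha)
Total DH parameters = number_of_joints * 4
Total = 14 * 4
Total = 56

56


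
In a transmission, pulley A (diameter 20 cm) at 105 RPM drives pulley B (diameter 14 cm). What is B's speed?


Given: D1 = 20 cm, w1 = 105 RPM, D2 = 14 cm
Using D1*w1 = D2*w2
w2 = D1*w1 / D2
w2 = 20*105 / 14
w2 = 2100 / 14
w2 = 150 RPM

150 RPM


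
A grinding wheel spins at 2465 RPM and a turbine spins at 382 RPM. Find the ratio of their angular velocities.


Given: RPM_A = 2465, RPM_B = 382
omega = 2*pi*RPM/60, so omega_A/omega_B = RPM_A / RPM_B
omega_A/omega_B = 2465 / 382
omega_A/omega_B = 2465/382

2465/382


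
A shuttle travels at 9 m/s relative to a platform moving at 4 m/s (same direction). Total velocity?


Given: object velocity = 9 m/s, platform velocity = 4 m/s (same direction)
Using classical velocity addition: v_total = v_object + v_platform
v_total = 9 + 4
v_total = 13 m/s

13 m/s


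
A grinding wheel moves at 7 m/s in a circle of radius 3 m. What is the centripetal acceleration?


Given: v = 7 m/s, r = 3 m
Using a_c = v^2 / r
a_c = 7^2 / 3
a_c = 49 / 3
a_c = 49/3 m/s^2

49/3 m/s^2


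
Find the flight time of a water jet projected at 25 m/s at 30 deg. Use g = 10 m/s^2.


Given: v0 = 25 m/s, theta = 30 deg, g = 10 m/s^2
sin(30) = 1/2
Using T = 2*v0*sin(theta) / g
T = 2*25*1/2 / 10
T = 25 / 10
T = 5/2 s

5/2 s


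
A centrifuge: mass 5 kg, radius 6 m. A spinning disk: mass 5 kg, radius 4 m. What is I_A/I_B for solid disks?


Given: M1=5 kg, R1=6 m, M2=5 kg, R2=4 m
For a disk: I = (1/2)*M*R^2, so I_A/I_B = (M1*R1^2)/(M2*R2^2)
M1*R1^2 = 5*36 = 180
M2*R2^2 = 5*16 = 80
I_A/I_B = 180/80 = 9/4

9/4


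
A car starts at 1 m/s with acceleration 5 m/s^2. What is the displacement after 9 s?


Given: v0 = 1 m/s, a = 5 m/s^2, t = 9 s
Using s = v0*t + (1/2)*a*t^2
s = 1*9 + (1/2)*5*9^2
s = 9 + (1/2)*405
s = 9 + 405/2
s = 423/2

423/2 m


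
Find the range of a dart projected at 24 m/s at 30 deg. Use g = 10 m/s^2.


Given: v0 = 24 m/s, theta = 30 deg, g = 10 m/s^2
sin(2*30) = sin(60) = sqrt(3)/2
Using R = v0^2 * sin(2*theta) / g
R = 24^2 * (sqrt(3)/2) / 10
R = 576 * sqrt(3) / 20
R = 144/5*sqrt(3) m

144/5*sqrt(3) m


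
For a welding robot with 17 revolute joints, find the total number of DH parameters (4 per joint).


Given: 17 joints, 4 DH parameters per joint (d, theta, a, alpha)
Total DH parameters = number_of_joints * 4
Total = 17 * 4
Total = 68

68


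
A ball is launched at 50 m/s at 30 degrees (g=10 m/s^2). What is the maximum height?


Given: v0 = 50 m/s, theta = 30 deg, g = 10 m/s^2
sin^2(30) = 1/4
Using H = v0^2 * sin^2(theta) / (2*g)
H = 50^2 * 1/4 / (2*10)
H = 2500 * 1/4 / 20
H = 625 / 20
H = 125/4 m

125/4 m


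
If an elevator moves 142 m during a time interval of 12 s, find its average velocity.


Given: distance d = 142 m, time t = 12 s
Using v = d / t
v = 142 / 12
v = 71/6 m/s

71/6 m/s


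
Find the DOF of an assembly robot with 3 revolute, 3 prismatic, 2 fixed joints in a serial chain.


Given: serial robot with 3 revolute, 3 prismatic, 2 fixed joints
DOF contribution per joint type: revolute=1, prismatic=1, spherical=3, fixed=0
DOF = 3*1 + 3*1 + 2*0
DOF = 6

6


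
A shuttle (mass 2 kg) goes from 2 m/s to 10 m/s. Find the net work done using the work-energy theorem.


Given: m = 2 kg, v0 = 2 m/s, v = 10 m/s
Using W = (1/2)*m*(v^2 - v0^2)
v^2 = 10^2 = 100
v0^2 = 2^2 = 4
v^2 - v0^2 = 100 - 4 = 96
W = (1/2)*2*96 = 96 J

96 J


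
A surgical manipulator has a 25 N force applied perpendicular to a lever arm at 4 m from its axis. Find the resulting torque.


Given: F = 25 N, r = 4 m, angle = 90 deg (perpendicular)
Using tau = F * r * sin(90)
sin(90) = 1
tau = 25 * 4 * 1
tau = 100 Nm

100 Nm


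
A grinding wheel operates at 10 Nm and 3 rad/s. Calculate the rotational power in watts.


Given: tau = 10 Nm, omega = 3 rad/s
Using P = tau * omega
P = 10 * 3
P = 30 W

30 W


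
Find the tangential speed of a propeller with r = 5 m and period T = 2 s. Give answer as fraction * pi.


Given: radius r = 5 m, period T = 2 s
Using v = 2*pi*r / T
v = 2*pi*5 / 2
v = 10*pi / 2
v = 5*pi m/s

5*pi m/s


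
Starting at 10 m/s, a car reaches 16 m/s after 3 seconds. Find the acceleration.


Given: initial velocity v0 = 10 m/s, final velocity v = 16 m/s, time t = 3 s
Using a = (v - v0) / t
a = (16 - 10) / 3
a = 6 / 3
a = 2 m/s^2

2 m/s^2


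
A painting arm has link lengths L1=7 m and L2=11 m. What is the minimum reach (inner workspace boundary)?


Given: L1 = 7 m, L2 = 11 m
For a 2-link planar arm, min reach = |L1 - L2| (second link folded back)
Min reach = |7 - 11|
Min reach = 4 m

4 m


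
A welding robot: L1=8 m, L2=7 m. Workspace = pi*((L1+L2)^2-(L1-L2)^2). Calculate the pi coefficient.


Given: L1 = 8, L2 = 7
(L1+L2)^2 = (15)^2 = 225
(L1-L2)^2 = (1)^2 = 1
Difference = 225 - 1 = 224
This equals 4*L1*L2 = 4*8*7 = 224
Workspace area = 224*pi

224


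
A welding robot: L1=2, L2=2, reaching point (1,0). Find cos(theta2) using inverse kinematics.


Given: L1 = 2, L2 = 2, target (x, y) = (1, 0)
Using cos(theta2) = (x^2 + y^2 - L1^2 - L2^2) / (2*L1*L2)
x^2 + y^2 = 1^2 + 0 = 1
L1^2 + L2^2 = 4 + 4 = 8
Numerator = 1 - 8 = -7
Denominator = 2*2*2 = 8
cos(theta2) = -7/8 = -7/8

-7/8


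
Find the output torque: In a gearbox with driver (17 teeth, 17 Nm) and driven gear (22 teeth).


Given: N1 = 17, N2 = 22, T1 = 17 Nm
Using T2/T1 = N2/N1
T2 = T1 * N2 / N1
T2 = 17 * 22 / 17
T2 = 374 / 17
T2 = 22 Nm

22 Nm


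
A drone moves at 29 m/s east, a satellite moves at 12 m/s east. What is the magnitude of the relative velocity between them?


Given: v_A = 29 m/s east, v_B = 12 m/s east
Both move in the same direction; relative speed = |v_A - v_B|
|29 - 12| = |17|
= 17 m/s

17 m/s


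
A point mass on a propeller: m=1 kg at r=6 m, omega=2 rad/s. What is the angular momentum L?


Given: m = 1 kg, r = 6 m, omega = 2 rad/s
For a point mass: I = m*r^2
I = 1*6^2 = 1*36 = 36
L = I*omega = 36*2
L = 72 kg*m^2/s

72 kg*m^2/s


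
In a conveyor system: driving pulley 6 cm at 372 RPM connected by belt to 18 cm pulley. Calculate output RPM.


Given: D1 = 6 cm, w1 = 372 RPM, D2 = 18 cm
Using D1*w1 = D2*w2
w2 = D1*w1 / D2
w2 = 6*372 / 18
w2 = 2232 / 18
w2 = 124 RPM

124 RPM


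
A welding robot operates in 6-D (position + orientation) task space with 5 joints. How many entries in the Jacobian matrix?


Given: task space dimension = 6, joints = 5
Jacobian is a 6 x 5 matrix
Total entries = rows * columns
Total = 6 * 5
Total = 30

30


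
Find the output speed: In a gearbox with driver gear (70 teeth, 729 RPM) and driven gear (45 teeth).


Given: N1 = 70 teeth, w1 = 729 RPM, N2 = 45 teeth
Using N1*w1 = N2*w2
w2 = N1*w1 / N2
w2 = 70*729 / 45
w2 = 51030 / 45
w2 = 1134 RPM

1134 RPM


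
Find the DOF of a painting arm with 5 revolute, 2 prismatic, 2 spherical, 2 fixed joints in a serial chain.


Given: serial robot with 5 revolute, 2 prismatic, 2 spherical, 2 fixed joints
DOF contribution per joint type: revolute=1, prismatic=1, spherical=3, fixed=0
DOF = 5*1 + 2*1 + 2*3 + 2*0
DOF = 13

13


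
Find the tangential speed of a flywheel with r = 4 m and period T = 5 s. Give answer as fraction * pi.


Given: radius r = 4 m, period T = 5 s
Using v = 2*pi*r / T
v = 2*pi*4 / 5
v = 8*pi / 5
v = 8/5*pi m/s

8/5*pi m/s


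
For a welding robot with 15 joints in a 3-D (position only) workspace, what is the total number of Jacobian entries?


Given: task space dimension = 3, joints = 15
Jacobian is a 3 x 15 matrix
Total entries = rows * columns
Total = 3 * 15
Total = 45

45


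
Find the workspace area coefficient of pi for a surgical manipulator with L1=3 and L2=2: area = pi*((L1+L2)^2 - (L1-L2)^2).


Given: L1 = 3, L2 = 2
(L1+L2)^2 = (5)^2 = 25
(L1-L2)^2 = (1)^2 = 1
Difference = 25 - 1 = 24
This equals 4*L1*L2 = 4*3*2 = 24
Workspace area = 24*pi

24


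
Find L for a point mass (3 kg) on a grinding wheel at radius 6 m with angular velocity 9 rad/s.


Given: m = 3 kg, r = 6 m, omega = 9 rad/s
For a point mass: I = m*r^2
I = 3*6^2 = 3*36 = 108
L = I*omega = 108*9
L = 972 kg*m^2/s

972 kg*m^2/s


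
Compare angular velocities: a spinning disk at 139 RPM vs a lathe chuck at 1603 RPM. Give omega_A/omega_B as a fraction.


Given: RPM_A = 139, RPM_B = 1603
omega = 2*pi*RPM/60, so omega_A/omega_B = RPM_A / RPM_B
omega_A/omega_B = 139 / 1603
omega_A/omega_B = 139/1603

139/1603


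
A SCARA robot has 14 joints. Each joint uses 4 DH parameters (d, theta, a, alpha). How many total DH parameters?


Given: 14 joints, 4 DH parameters per joint (d, theta, a, alpha)
Total DH parameters = number_of_joints * 4
Total = 14 * 4
Total = 56

56


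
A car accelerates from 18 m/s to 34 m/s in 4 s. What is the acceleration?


Given: initial velocity v0 = 18 m/s, final velocity v = 34 m/s, time t = 4 s
Using a = (v - v0) / t
a = (34 - 18) / 4
a = 16 / 4
a = 4 m/s^2

4 m/s^2


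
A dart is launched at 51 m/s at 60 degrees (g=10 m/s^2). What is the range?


Given: v0 = 51 m/s, theta = 60 deg, g = 10 m/s^2
sin(2*60) = sin(120) = sqrt(3)/2
Using R = v0^2 * sin(2*theta) / g
R = 51^2 * (sqrt(3)/2) / 10
R = 2601 * sqrt(3) / 20
R = 2601/20*sqrt(3) m

2601/20*sqrt(3) m


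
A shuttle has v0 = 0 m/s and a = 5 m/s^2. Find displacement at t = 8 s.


Given: v0 = 0 m/s, a = 5 m/s^2, t = 8 s
Using s = v0*t + (1/2)*a*t^2
s = 0*8 + (1/2)*5*8^2
s = 0 + (1/2)*320
s = 0 + 160
s = 160

160 m


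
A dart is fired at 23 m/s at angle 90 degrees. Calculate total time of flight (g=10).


Given: v0 = 23 m/s, theta = 90 deg, g = 10 m/s^2
sin(90) = 1
Using T = 2*v0*sin(theta) / g
T = 2*23*1 / 10
T = 46 / 10
T = 23/5 s

23/5 s


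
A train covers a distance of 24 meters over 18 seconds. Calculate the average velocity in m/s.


Given: distance d = 24 m, time t = 18 s
Using v = d / t
v = 24 / 18
v = 4/3 m/s

4/3 m/s


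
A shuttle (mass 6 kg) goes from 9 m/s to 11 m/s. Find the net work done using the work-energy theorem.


Given: m = 6 kg, v0 = 9 m/s, v = 11 m/s
Using W = (1/2)*m*(v^2 - v0^2)
v^2 = 11^2 = 121
v0^2 = 9^2 = 81
v^2 - v0^2 = 121 - 81 = 40
W = (1/2)*6*40 = 120 J

120 J


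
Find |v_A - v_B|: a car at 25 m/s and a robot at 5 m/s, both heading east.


Given: v_A = 25 m/s east, v_B = 5 m/s east
Both move in the same direction; relative speed = |v_A - v_B|
|25 - 5| = |20|
= 20 m/s

20 m/s


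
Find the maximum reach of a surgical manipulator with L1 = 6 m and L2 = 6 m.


Given: L1 = 6 m, L2 = 6 m
For a 2-link planar arm, max reach = L1 + L2 (fully extended)
Max reach = 6 + 6
Max reach = 12 m

12 m


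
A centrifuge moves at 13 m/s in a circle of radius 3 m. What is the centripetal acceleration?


Given: v = 13 m/s, r = 3 m
Using a_c = v^2 / r
a_c = 13^2 / 3
a_c = 169 / 3
a_c = 169/3 m/s^2

169/3 m/s^2


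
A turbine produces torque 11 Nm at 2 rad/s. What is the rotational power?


Given: tau = 11 Nm, omega = 2 rad/s
Using P = tau * omega
P = 11 * 2
P = 22 W

22 W


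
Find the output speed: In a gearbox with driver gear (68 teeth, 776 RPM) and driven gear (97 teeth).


Given: N1 = 68 teeth, w1 = 776 RPM, N2 = 97 teeth
Using N1*w1 = N2*w2
w2 = N1*w1 / N2
w2 = 68*776 / 97
w2 = 52768 / 97
w2 = 544 RPM

544 RPM


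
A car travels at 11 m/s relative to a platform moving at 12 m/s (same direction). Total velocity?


Given: object velocity = 11 m/s, platform velocity = 12 m/s (same direction)
Using classical velocity addition: v_total = v_object + v_platform
v_total = 11 + 12
v_total = 23 m/s

23 m/s


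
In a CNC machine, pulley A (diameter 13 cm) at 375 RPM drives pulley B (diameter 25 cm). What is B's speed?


Given: D1 = 13 cm, w1 = 375 RPM, D2 = 25 cm
Using D1*w1 = D2*w2
w2 = D1*w1 / D2
w2 = 13*375 / 25
w2 = 4875 / 25
w2 = 195 RPM

195 RPM


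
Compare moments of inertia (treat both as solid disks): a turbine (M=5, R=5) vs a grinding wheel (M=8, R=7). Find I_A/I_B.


Given: M1=5 kg, R1=5 m, M2=8 kg, R2=7 m
For a disk: I = (1/2)*M*R^2, so I_A/I_B = (M1*R1^2)/(M2*R2^2)
M1*R1^2 = 5*25 = 125
M2*R2^2 = 8*49 = 392
I_A/I_B = 125/392 = 125/392

125/392


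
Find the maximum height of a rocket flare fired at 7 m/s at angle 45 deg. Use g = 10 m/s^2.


Given: v0 = 7 m/s, theta = 45 deg, g = 10 m/s^2
sin^2(45) = 1/2
Using H = v0^2 * sin^2(theta) / (2*g)
H = 7^2 * 1/2 / (2*10)
H = 49 * 1/2 / 20
H = 49/2 / 20
H = 49/40 m

49/40 m


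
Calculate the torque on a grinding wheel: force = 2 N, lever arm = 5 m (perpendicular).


Given: F = 2 N, r = 5 m, angle = 90 deg (perpendicular)
Using tau = F * r * sin(90)
sin(90) = 1
tau = 2 * 5 * 1
tau = 10 Nm

10 Nm


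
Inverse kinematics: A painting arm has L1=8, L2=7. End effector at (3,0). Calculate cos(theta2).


Given: L1 = 8, L2 = 7, target (x, y) = (3, 0)
Using cos(theta2) = (x^2 + y^2 - L1^2 - L2^2) / (2*L1*L2)
x^2 + y^2 = 3^2 + 0 = 9
L1^2 + L2^2 = 64 + 49 = 113
Numerator = 9 - 113 = -104
Denominator = 2*8*7 = 112
cos(theta2) = -104/112 = -13/14

-13/14


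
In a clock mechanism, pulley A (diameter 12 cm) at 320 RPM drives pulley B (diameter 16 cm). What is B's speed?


Given: D1 = 12 cm, w1 = 320 RPM, D2 = 16 cm
Using D1*w1 = D2*w2
w2 = D1*w1 / D2
w2 = 12*320 / 16
w2 = 3840 / 16
w2 = 240 RPM

240 RPM


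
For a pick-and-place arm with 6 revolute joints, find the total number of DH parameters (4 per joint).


Given: 6 joints, 4 DH parameters per joint (d, theta, a, alpha)
Total DH parameters = number_of_joints * 4
Total = 6 * 4
Total = 24

24


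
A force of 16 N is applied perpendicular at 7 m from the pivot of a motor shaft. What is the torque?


Given: F = 16 N, r = 7 m, angle = 90 deg (perpendicular)
Using tau = F * r * sin(90)
sin(90) = 1
tau = 16 * 7 * 1
tau = 112 Nm

112 Nm


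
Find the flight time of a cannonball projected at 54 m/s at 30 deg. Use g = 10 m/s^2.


Given: v0 = 54 m/s, theta = 30 deg, g = 10 m/s^2
sin(30) = 1/2
Using T = 2*v0*sin(theta) / g
T = 2*54*1/2 / 10
T = 54 / 10
T = 27/5 s

27/5 s


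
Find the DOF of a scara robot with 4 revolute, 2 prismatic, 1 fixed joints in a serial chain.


Given: serial robot with 4 revolute, 2 prismatic, 1 fixed joints
DOF contribution per joint type: revolute=1, prismatic=1, spherical=3, fixed=0
DOF = 4*1 + 2*1 + 1*0
DOF = 6

6


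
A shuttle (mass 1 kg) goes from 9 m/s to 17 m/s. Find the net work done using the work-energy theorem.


Given: m = 1 kg, v0 = 9 m/s, v = 17 m/s
Using W = (1/2)*m*(v^2 - v0^2)
v^2 = 17^2 = 289
v0^2 = 9^2 = 81
v^2 - v0^2 = 289 - 81 = 208
W = (1/2)*1*208 = 104 J

104 J


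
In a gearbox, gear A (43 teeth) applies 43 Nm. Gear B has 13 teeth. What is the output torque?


Given: N1 = 43, N2 = 13, T1 = 43 Nm
Using T2/T1 = N2/N1
T2 = T1 * N2 / N1
T2 = 43 * 13 / 43
T2 = 559 / 43
T2 = 13 Nm

13 Nm


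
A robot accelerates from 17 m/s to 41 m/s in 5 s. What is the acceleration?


Given: initial velocity v0 = 17 m/s, final velocity v = 41 m/s, time t = 5 s
Using a = (v - v0) / t
a = (41 - 17) / 5
a = 24 / 5
a = 24/5 m/s^2

24/5 m/s^2


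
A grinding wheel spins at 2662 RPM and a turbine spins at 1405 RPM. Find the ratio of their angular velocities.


Given: RPM_A = 2662, RPM_B = 1405
omega = 2*pi*RPM/60, so omega_A/omega_B = RPM_A / RPM_B
omega_A/omega_B = 2662 / 1405
omega_A/omega_B = 2662/1405

2662/1405


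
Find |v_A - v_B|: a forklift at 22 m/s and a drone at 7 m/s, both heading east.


Given: v_A = 22 m/s east, v_B = 7 m/s east
Both move in the same direction; relative speed = |v_A - v_B|
|22 - 7| = |15|
= 15 m/s

15 m/s


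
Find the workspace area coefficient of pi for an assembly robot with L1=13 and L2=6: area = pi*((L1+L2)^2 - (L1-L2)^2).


Given: L1 = 13, L2 = 6
(L1+L2)^2 = (19)^2 = 361
(L1-L2)^2 = (7)^2 = 49
Difference = 361 - 49 = 312
This equals 4*L1*L2 = 4*13*6 = 312
Workspace area = 312*pi

312


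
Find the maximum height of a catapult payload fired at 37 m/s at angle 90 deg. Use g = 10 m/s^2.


Given: v0 = 37 m/s, theta = 90 deg, g = 10 m/s^2
sin^2(90) = 1
Using H = v0^2 * sin^2(theta) / (2*g)
H = 37^2 * 1 / (2*10)
H = 1369 * 1 / 20
H = 1369 / 20
H = 1369/20 m

1369/20 m


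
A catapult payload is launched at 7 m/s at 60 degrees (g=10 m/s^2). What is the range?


Given: v0 = 7 m/s, theta = 60 deg, g = 10 m/s^2
sin(2*60) = sin(120) = sqrt(3)/2
Using R = v0^2 * sin(2*theta) / g
R = 7^2 * (sqrt(3)/2) / 10
R = 49 * sqrt(3) / 20
R = 49/20*sqrt(3) m

49/20*sqrt(3) m


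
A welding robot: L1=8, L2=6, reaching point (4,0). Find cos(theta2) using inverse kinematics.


Given: L1 = 8, L2 = 6, target (x, y) = (4, 0)
Using cos(theta2) = (x^2 + y^2 - L1^2 - L2^2) / (2*L1*L2)
x^2 + y^2 = 4^2 + 0 = 16
L1^2 + L2^2 = 64 + 36 = 100
Numerator = 16 - 100 = -84
Denominator = 2*8*6 = 96
cos(theta2) = -84/96 = -7/8

-7/8


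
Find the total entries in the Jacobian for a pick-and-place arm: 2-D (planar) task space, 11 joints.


Given: task space dimension = 2, joints = 11
Jacobian is a 2 x 11 matrix
Total entries = rows * columns
Total = 2 * 11
Total = 22

22


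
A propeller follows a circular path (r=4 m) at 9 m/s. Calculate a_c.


Given: v = 9 m/s, r = 4 m
Using a_c = v^2 / r
a_c = 9^2 / 4
a_c = 81 / 4
a_c = 81/4 m/s^2

81/4 m/s^2


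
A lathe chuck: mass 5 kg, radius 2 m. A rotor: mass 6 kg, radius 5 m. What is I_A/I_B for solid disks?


Given: M1=5 kg, R1=2 m, M2=6 kg, R2=5 m
For a disk: I = (1/2)*M*R^2, so I_A/I_B = (M1*R1^2)/(M2*R2^2)
M1*R1^2 = 5*4 = 20
M2*R2^2 = 6*25 = 150
I_A/I_B = 20/150 = 2/15

2/15


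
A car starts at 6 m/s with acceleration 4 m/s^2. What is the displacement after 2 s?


Given: v0 = 6 m/s, a = 4 m/s^2, t = 2 s
Using s = v0*t + (1/2)*a*t^2
s = 6*2 + (1/2)*4*2^2
s = 12 + (1/2)*16
s = 12 + 8
s = 20

20 m


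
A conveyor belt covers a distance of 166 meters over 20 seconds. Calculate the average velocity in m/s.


Given: distance d = 166 m, time t = 20 s
Using v = d / t
v = 166 / 20
v = 83/10 m/s

83/10 m/s


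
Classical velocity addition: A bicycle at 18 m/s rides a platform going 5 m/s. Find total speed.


Given: object velocity = 18 m/s, platform velocity = 5 m/s (same direction)
Using classical velocity addition: v_total = v_object + v_platform
v_total = 18 + 5
v_total = 23 m/s

23 m/s


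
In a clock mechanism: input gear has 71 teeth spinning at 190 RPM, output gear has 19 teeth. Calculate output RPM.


Given: N1 = 71 teeth, w1 = 190 RPM, N2 = 19 teeth
Using N1*w1 = N2*w2
w2 = N1*w1 / N2
w2 = 71*190 / 19
w2 = 13490 / 19
w2 = 710 RPM

710 RPM


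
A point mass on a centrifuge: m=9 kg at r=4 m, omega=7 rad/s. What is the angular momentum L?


Given: m = 9 kg, r = 4 m, omega = 7 rad/s
For a point mass: I = m*r^2
I = 9*4^2 = 9*16 = 144
L = I*omega = 144*7
L = 1008 kg*m^2/s

1008 kg*m^2/s


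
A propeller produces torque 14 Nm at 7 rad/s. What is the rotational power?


Given: tau = 14 Nm, omega = 7 rad/s
Using P = tau * omega
P = 14 * 7
P = 98 W

98 W


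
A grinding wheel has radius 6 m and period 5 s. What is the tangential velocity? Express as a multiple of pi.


Given: radius r = 6 m, period T = 5 s
Using v = 2*pi*r / T
v = 2*pi*6 / 5
v = 12*pi / 5
v = 12/5*pi m/s

12/5*pi m/s


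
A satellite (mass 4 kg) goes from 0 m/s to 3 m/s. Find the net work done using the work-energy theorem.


Given: m = 4 kg, v0 = 0 m/s, v = 3 m/s
Using W = (1/2)*m*(v^2 - v0^2)
v^2 = 3^2 = 9
v0^2 = 0^2 = 0
v^2 - v0^2 = 9 - 0 = 9
W = (1/2)*4*9 = 18 J

18 J


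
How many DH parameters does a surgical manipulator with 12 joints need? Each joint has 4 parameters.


Given: 12 joints, 4 DH parameters per joint (d, theta, a, alpha)
Total DH parameters = number_of_joints * 4
Total = 12 * 4
Total = 48

48


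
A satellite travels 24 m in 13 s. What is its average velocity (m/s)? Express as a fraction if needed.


Given: distance d = 24 m, time t = 13 s
Using v = d / t
v = 24 / 13
v = 24/13 m/s

24/13 m/s


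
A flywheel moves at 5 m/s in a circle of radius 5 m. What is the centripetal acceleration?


Given: v = 5 m/s, r = 5 m
Using a_c = v^2 / r
a_c = 5^2 / 5
a_c = 25 / 5
a_c = 5 m/s^2

5 m/s^2


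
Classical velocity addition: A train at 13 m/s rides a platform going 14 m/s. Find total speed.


Given: object velocity = 13 m/s, platform velocity = 14 m/s (same direction)
Using classical velocity addition: v_total = v_object + v_platform
v_total = 13 + 14
v_total = 27 m/s

27 m/s


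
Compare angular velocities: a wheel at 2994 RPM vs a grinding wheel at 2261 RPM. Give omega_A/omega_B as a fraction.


Given: RPM_A = 2994, RPM_B = 2261
omega = 2*pi*RPM/60, so omega_A/omega_B = RPM_A / RPM_B
omega_A/omega_B = 2994 / 2261
omega_A/omega_B = 2994/2261

2994/2261


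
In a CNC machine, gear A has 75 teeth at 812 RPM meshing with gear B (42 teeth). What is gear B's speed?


Given: N1 = 75 teeth, w1 = 812 RPM, N2 = 42 teeth
Using N1*w1 = N2*w2
w2 = N1*w1 / N2
w2 = 75*812 / 42
w2 = 60900 / 42
w2 = 1450 RPM

1450 RPM


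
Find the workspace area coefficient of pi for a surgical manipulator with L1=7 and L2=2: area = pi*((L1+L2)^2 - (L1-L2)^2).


Given: L1 = 7, L2 = 2
(L1+L2)^2 = (9)^2 = 81
(L1-L2)^2 = (5)^2 = 25
Difference = 81 - 25 = 56
This equals 4*L1*L2 = 4*7*2 = 56
Workspace area = 56*pi

56


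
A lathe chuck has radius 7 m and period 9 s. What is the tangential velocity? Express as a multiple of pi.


Given: radius r = 7 m, period T = 9 s
Using v = 2*pi*r / T
v = 2*pi*7 / 9
v = 14*pi / 9
v = 14/9*pi m/s

14/9*pi m/s


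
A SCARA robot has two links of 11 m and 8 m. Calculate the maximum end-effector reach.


Given: L1 = 11 m, L2 = 8 m
For a 2-link planar arm, max reach = L1 + L2 (fully extended)
Max reach = 11 + 8
Max reach = 19 m

19 m


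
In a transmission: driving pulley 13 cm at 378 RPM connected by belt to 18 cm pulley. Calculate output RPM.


Given: D1 = 13 cm, w1 = 378 RPM, D2 = 18 cm
Using D1*w1 = D2*w2
w2 = D1*w1 / D2
w2 = 13*378 / 18
w2 = 4914 / 18
w2 = 273 RPM

273 RPM


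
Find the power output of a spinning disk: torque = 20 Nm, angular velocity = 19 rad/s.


Given: tau = 20 Nm, omega = 19 rad/s
Using P = tau * omega
P = 20 * 19
P = 380 W

380 W


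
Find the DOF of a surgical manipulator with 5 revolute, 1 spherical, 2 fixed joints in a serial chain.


Given: serial robot with 5 revolute, 1 spherical, 2 fixed joints
DOF contribution per joint type: revolute=1, prismatic=1, spherical=3, fixed=0
DOF = 5*1 + 1*3 + 2*0
DOF = 8

8


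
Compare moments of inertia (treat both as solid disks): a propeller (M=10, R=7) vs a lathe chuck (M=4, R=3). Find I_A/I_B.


Given: M1=10 kg, R1=7 m, M2=4 kg, R2=3 m
For a disk: I = (1/2)*M*R^2, so I_A/I_B = (M1*R1^2)/(M2*R2^2)
M1*R1^2 = 10*49 = 490
M2*R2^2 = 4*9 = 36
I_A/I_B = 490/36 = 245/18

245/18


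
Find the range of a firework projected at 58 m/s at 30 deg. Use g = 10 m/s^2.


Given: v0 = 58 m/s, theta = 30 deg, g = 10 m/s^2
sin(2*30) = sin(60) = sqrt(3)/2
Using R = v0^2 * sin(2*theta) / g
R = 58^2 * (sqrt(3)/2) / 10
R = 3364 * sqrt(3) / 20
R = 841/5*sqrt(3) m

841/5*sqrt(3) m


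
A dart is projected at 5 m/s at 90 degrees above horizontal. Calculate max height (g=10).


Given: v0 = 5 m/s, theta = 90 deg, g = 10 m/s^2
sin^2(90) = 1
Using H = v0^2 * sin^2(theta) / (2*g)
H = 5^2 * 1 / (2*10)
H = 25 * 1 / 20
H = 25 / 20
H = 5/4 m

5/4 m


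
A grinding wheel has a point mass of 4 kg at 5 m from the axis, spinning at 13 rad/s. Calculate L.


Given: m = 4 kg, r = 5 m, omega = 13 rad/s
For a point mass: I = m*r^2
I = 4*5^2 = 4*25 = 100
L = I*omega = 100*13
L = 1300 kg*m^2/s

1300 kg*m^2/s


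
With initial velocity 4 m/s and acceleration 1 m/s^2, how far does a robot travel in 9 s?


Given: v0 = 4 m/s, a = 1 m/s^2, t = 9 s
Using s = v0*t + (1/2)*a*t^2
s = 4*9 + (1/2)*1*9^2
s = 36 + (1/2)*81
s = 36 + 81/2
s = 153/2

153/2 m


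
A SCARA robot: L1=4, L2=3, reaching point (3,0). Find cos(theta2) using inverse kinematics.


Given: L1 = 4, L2 = 3, target (x, y) = (3, 0)
Using cos(theta2) = (x^2 + y^2 - L1^2 - L2^2) / (2*L1*L2)
x^2 + y^2 = 3^2 + 0 = 9
L1^2 + L2^2 = 16 + 9 = 25
Numerator = 9 - 25 = -16
Denominator = 2*4*3 = 24
cos(theta2) = -16/24 = -2/3

-2/3


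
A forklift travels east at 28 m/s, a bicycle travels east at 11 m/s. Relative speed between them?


Given: v_A = 28 m/s east, v_B = 11 m/s east
Both move in the same direction; relative speed = |v_A - v_B|
|28 - 11| = |17|
= 17 m/s

17 m/s


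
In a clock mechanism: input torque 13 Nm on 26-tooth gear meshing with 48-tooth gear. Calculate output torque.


Given: N1 = 26, N2 = 48, T1 = 13 Nm
Using T2/T1 = N2/N1
T2 = T1 * N2 / N1
T2 = 13 * 48 / 26
T2 = 624 / 26
T2 = 24 Nm

24 Nm


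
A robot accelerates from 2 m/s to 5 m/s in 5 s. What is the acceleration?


Given: initial velocity v0 = 2 m/s, final velocity v = 5 m/s, time t = 5 s
Using a = (v - v0) / t
a = (5 - 2) / 5
a = 3 / 5
a = 3/5 m/s^2

3/5 m/s^2


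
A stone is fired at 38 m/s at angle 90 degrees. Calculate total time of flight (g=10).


Given: v0 = 38 m/s, theta = 90 deg, g = 10 m/s^2
sin(90) = 1
Using T = 2*v0*sin(theta) / g
T = 2*38*1 / 10
T = 76 / 10
T = 38/5 s

38/5 s


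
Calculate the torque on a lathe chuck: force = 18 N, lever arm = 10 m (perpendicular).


Given: F = 18 N, r = 10 m, angle = 90 deg (perpendicular)
Using tau = F * r * sin(90)
sin(90) = 1
tau = 18 * 10 * 1
tau = 180 Nm

180 Nm


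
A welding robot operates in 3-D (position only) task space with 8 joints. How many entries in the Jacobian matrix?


Given: task space dimension = 3, joints = 8
Jacobian is a 3 x 8 matrix
Total entries = rows * columns
Total = 3 * 8
Total = 24

24


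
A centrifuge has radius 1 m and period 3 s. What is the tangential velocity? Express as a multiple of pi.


Given: radius r = 1 m, period T = 3 s
Using v = 2*pi*r / T
v = 2*pi*1 / 3
v = 2*pi / 3
v = 2/3*pi m/s

2/3*pi m/s


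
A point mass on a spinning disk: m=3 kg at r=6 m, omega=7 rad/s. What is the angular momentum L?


Given: m = 3 kg, r = 6 m, omega = 7 rad/s
For a point mass: I = m*r^2
I = 3*6^2 = 3*36 = 108
L = I*omega = 108*7
L = 756 kg*m^2/s

756 kg*m^2/s


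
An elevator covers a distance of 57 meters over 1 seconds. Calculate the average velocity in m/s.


Given: distance d = 57 m, time t = 1 s
Using v = d / t
v = 57 / 1
v = 57 m/s

57 m/s


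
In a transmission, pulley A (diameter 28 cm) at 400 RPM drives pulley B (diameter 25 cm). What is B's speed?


Given: D1 = 28 cm, w1 = 400 RPM, D2 = 25 cm
Using D1*w1 = D2*w2
w2 = D1*w1 / D2
w2 = 28*400 / 25
w2 = 11200 / 25
w2 = 448 RPM

448 RPM


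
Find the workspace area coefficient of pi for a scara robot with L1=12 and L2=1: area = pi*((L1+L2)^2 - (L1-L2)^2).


Given: L1 = 12, L2 = 1
(L1+L2)^2 = (13)^2 = 169
(L1-L2)^2 = (11)^2 = 121
Difference = 169 - 121 = 48
This equals 4*L1*L2 = 4*12*1 = 48
Workspace area = 48*pi

48


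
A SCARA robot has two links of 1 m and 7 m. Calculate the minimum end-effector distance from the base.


Given: L1 = 1 m, L2 = 7 m
For a 2-link planar arm, min reach = |L1 - L2| (second link folded back)
Min reach = |1 - 7|
Min reach = 6 m

6 m


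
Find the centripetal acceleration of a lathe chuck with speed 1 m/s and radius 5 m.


Given: v = 1 m/s, r = 5 m
Using a_c = v^2 / r
a_c = 1^2 / 5
a_c = 1 / 5
a_c = 1/5 m/s^2

1/5 m/s^2


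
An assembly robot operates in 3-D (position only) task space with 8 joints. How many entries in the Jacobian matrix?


Given: task space dimension = 3, joints = 8
Jacobian is a 3 x 8 matrix
Total entries = rows * columns
Total = 3 * 8
Total = 24

24


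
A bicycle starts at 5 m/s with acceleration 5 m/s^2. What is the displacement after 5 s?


Given: v0 = 5 m/s, a = 5 m/s^2, t = 5 s
Using s = v0*t + (1/2)*a*t^2
s = 5*5 + (1/2)*5*5^2
s = 25 + (1/2)*125
s = 25 + 125/2
s = 175/2

175/2 m


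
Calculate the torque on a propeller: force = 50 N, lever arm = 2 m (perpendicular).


Given: F = 50 N, r = 2 m, angle = 90 deg (perpendicular)
Using tau = F * r * sin(90)
sin(90) = 1
tau = 50 * 2 * 1
tau = 100 Nm

100 Nm


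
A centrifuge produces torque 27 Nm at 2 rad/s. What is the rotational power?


Given: tau = 27 Nm, omega = 2 rad/s
Using P = tau * omega
P = 27 * 2
P = 54 W

54 W


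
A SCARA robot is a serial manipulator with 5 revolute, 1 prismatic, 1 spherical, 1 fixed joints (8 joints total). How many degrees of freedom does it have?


Given: serial robot with 5 revolute, 1 prismatic, 1 spherical, 1 fixed joints
DOF contribution per joint type: revolute=1, prismatic=1, spherical=3, fixed=0
DOF = 5*1 + 1*1 + 1*3 + 1*0
DOF = 9

9
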